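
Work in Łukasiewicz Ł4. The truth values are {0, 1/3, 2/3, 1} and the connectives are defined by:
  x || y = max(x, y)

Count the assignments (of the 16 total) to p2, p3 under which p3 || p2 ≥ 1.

p2 = 0, p3 = 0 ↦ 0  <
p2 = 0, p3 = 1/3 ↦ 1/3  <
p2 = 0, p3 = 2/3 ↦ 2/3  <
p2 = 0, p3 = 1 ↦ 1  ≥
p2 = 1/3, p3 = 0 ↦ 1/3  <
p2 = 1/3, p3 = 1/3 ↦ 1/3  <
p2 = 1/3, p3 = 2/3 ↦ 2/3  <
p2 = 1/3, p3 = 1 ↦ 1  ≥
p2 = 2/3, p3 = 0 ↦ 2/3  <
p2 = 2/3, p3 = 1/3 ↦ 2/3  <
p2 = 2/3, p3 = 2/3 ↦ 2/3  <
p2 = 2/3, p3 = 1 ↦ 1  ≥
p2 = 1, p3 = 0 ↦ 1  ≥
p2 = 1, p3 = 1/3 ↦ 1  ≥
p2 = 1, p3 = 2/3 ↦ 1  ≥
p2 = 1, p3 = 1 ↦ 1  ≥
So 7 of the 16 assignments meet the threshold.

7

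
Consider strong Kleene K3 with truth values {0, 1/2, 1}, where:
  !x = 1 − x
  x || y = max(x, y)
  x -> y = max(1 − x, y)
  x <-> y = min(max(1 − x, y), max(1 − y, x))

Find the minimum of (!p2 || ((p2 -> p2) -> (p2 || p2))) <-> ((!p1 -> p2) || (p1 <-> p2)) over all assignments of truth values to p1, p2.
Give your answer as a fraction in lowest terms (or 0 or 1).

Take p1 = 0, p2 = 1/2:
!p2 = !1/2 = 1/2
p2 -> p2 = 1/2 -> 1/2 = 1/2
p2 || p2 = 1/2 || 1/2 = 1/2
(p2 -> p2) -> (p2 || p2) = 1/2 -> 1/2 = 1/2
!p2 || ((p2 -> p2) -> (p2 || p2)) = 1/2 || 1/2 = 1/2
!p1 = !0 = 1
!p1 -> p2 = 1 -> 1/2 = 1/2
p1 <-> p2 = 0 <-> 1/2 = 1/2
(!p1 -> p2) || (p1 <-> p2) = 1/2 || 1/2 = 1/2
(!p2 || ((p2 -> p2) -> (p2 || p2))) <-> ((!p1 -> p2) || (p1 <-> p2)) = 1/2 <-> 1/2 = 1/2
No assignment yields a value below 1/2, so this is the minimum.

1/2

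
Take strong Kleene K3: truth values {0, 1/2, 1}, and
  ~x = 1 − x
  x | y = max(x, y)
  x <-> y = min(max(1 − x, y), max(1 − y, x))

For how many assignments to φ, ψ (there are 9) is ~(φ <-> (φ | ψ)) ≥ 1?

1

φ = 0, ψ = 0 ↦ 0  <
φ = 0, ψ = 1/2 ↦ 1/2  <
φ = 0, ψ = 1 ↦ 1  ≥
φ = 1/2, ψ = 0 ↦ 1/2  <
φ = 1/2, ψ = 1/2 ↦ 1/2  <
φ = 1/2, ψ = 1 ↦ 1/2  <
φ = 1, ψ = 0 ↦ 0  <
φ = 1, ψ = 1/2 ↦ 0  <
φ = 1, ψ = 1 ↦ 0  <
So 1 of the 9 assignments meets the threshold.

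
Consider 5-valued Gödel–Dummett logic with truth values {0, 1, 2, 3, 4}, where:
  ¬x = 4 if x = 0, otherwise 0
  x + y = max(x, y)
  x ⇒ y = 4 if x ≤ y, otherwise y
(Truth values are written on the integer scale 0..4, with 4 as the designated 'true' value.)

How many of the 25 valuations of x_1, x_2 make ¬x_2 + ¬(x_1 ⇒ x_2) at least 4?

value 4: 5 assignments (counts)
value 0: 20 assignments
So 5 of the 25 assignments meet the threshold.

5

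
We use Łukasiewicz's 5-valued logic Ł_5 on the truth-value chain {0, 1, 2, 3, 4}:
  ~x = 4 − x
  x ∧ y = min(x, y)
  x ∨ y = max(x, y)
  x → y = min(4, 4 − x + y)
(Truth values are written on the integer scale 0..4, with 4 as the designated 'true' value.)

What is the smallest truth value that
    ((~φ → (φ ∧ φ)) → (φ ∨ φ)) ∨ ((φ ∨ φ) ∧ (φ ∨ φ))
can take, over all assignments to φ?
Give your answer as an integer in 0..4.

2

Take φ = 2:
~φ = ~2 = 2
φ ∧ φ = 2 ∧ 2 = 2
~φ → (φ ∧ φ) = 2 → 2 = 4
φ ∨ φ = 2 ∨ 2 = 2
(~φ → (φ ∧ φ)) → (φ ∨ φ) = 4 → 2 = 2
φ ∨ φ = 2 ∨ 2 = 2
φ ∨ φ = 2 ∨ 2 = 2
(φ ∨ φ) ∧ (φ ∨ φ) = 2 ∧ 2 = 2
((~φ → (φ ∧ φ)) → (φ ∨ φ)) ∨ ((φ ∨ φ) ∧ (φ ∨ φ)) = 2 ∨ 2 = 2
No assignment yields a value below 2, so this is the minimum.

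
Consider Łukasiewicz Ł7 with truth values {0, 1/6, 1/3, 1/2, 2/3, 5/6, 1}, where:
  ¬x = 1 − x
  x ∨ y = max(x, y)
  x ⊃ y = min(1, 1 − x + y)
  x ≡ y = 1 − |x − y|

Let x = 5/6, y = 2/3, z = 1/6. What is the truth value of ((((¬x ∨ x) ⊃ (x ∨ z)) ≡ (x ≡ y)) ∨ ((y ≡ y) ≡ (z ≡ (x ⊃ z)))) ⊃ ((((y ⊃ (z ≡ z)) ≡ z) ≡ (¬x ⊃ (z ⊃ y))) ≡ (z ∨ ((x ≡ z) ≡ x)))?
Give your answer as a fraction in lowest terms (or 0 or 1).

5/6

¬x = ¬5/6 = 1/6
¬x ∨ x = 1/6 ∨ 5/6 = 5/6
x ∨ z = 5/6 ∨ 1/6 = 5/6
(¬x ∨ x) ⊃ (x ∨ z) = 5/6 ⊃ 5/6 = 1
x ≡ y = 5/6 ≡ 2/3 = 5/6
((¬x ∨ x) ⊃ (x ∨ z)) ≡ (x ≡ y) = 1 ≡ 5/6 = 5/6
y ≡ y = 2/3 ≡ 2/3 = 1
x ⊃ z = 5/6 ⊃ 1/6 = 1/3
z ≡ (x ⊃ z) = 1/6 ≡ 1/3 = 5/6
(y ≡ y) ≡ (z ≡ (x ⊃ z)) = 1 ≡ 5/6 = 5/6
(((¬x ∨ x) ⊃ (x ∨ z)) ≡ (x ≡ y)) ∨ ((y ≡ y) ≡ (z ≡ (x ⊃ z))) = 5/6 ∨ 5/6 = 5/6
z ≡ z = 1/6 ≡ 1/6 = 1
y ⊃ (z ≡ z) = 2/3 ⊃ 1 = 1
(y ⊃ (z ≡ z)) ≡ z = 1 ≡ 1/6 = 1/6
¬x = ¬5/6 = 1/6
z ⊃ y = 1/6 ⊃ 2/3 = 1
¬x ⊃ (z ⊃ y) = 1/6 ⊃ 1 = 1
((y ⊃ (z ≡ z)) ≡ z) ≡ (¬x ⊃ (z ⊃ y)) = 1/6 ≡ 1 = 1/6
x ≡ z = 5/6 ≡ 1/6 = 1/3
(x ≡ z) ≡ x = 1/3 ≡ 5/6 = 1/2
z ∨ ((x ≡ z) ≡ x) = 1/6 ∨ 1/2 = 1/2
(((y ⊃ (z ≡ z)) ≡ z) ≡ (¬x ⊃ (z ⊃ y))) ≡ (z ∨ ((x ≡ z) ≡ x)) = 1/6 ≡ 1/2 = 2/3
((((¬x ∨ x) ⊃ (x ∨ z)) ≡ (x ≡ y)) ∨ ((y ≡ y) ≡ (z ≡ (x ⊃ z)))) ⊃ ((((y ⊃ (z ≡ z)) ≡ z) ≡ (¬x ⊃ (z ⊃ y))) ≡ (z ∨ ((x ≡ z) ≡ x))) = 5/6 ⊃ 2/3 = 5/6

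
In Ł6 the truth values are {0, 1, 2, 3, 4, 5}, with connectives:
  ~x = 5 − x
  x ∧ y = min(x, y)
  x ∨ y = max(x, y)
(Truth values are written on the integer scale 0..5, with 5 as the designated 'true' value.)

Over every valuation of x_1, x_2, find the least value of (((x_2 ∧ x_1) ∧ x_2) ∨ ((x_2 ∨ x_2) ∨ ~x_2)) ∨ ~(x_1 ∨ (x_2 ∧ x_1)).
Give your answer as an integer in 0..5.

3

Take x_1 = 2, x_2 = 2:
x_2 ∧ x_1 = 2 ∧ 2 = 2
(x_2 ∧ x_1) ∧ x_2 = 2 ∧ 2 = 2
x_2 ∨ x_2 = 2 ∨ 2 = 2
~x_2 = ~2 = 3
(x_2 ∨ x_2) ∨ ~x_2 = 2 ∨ 3 = 3
((x_2 ∧ x_1) ∧ x_2) ∨ ((x_2 ∨ x_2) ∨ ~x_2) = 2 ∨ 3 = 3
x_2 ∧ x_1 = 2 ∧ 2 = 2
x_1 ∨ (x_2 ∧ x_1) = 2 ∨ 2 = 2
~(x_1 ∨ (x_2 ∧ x_1)) = ~2 = 3
(((x_2 ∧ x_1) ∧ x_2) ∨ ((x_2 ∨ x_2) ∨ ~x_2)) ∨ ~(x_1 ∨ (x_2 ∧ x_1)) = 3 ∨ 3 = 3
No assignment yields a value below 3, so this is the minimum.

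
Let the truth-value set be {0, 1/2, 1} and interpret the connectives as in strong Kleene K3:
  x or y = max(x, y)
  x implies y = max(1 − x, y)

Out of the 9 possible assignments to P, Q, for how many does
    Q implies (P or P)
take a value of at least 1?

P = 0, Q = 0 ↦ 1  ≥
P = 0, Q = 1/2 ↦ 1/2  <
P = 0, Q = 1 ↦ 0  <
P = 1/2, Q = 0 ↦ 1  ≥
P = 1/2, Q = 1/2 ↦ 1/2  <
P = 1/2, Q = 1 ↦ 1/2  <
P = 1, Q = 0 ↦ 1  ≥
P = 1, Q = 1/2 ↦ 1  ≥
P = 1, Q = 1 ↦ 1  ≥
So 5 of the 9 assignments meet the threshold.

5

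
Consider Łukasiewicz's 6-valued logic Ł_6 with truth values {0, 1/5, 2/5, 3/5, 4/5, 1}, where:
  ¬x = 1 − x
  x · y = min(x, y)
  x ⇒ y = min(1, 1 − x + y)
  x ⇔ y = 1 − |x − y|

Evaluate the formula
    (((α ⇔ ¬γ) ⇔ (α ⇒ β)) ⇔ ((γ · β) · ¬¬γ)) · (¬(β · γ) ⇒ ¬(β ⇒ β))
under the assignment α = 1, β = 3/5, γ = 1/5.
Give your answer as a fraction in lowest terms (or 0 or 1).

1/5

¬γ = ¬1/5 = 4/5
α ⇔ ¬γ = 1 ⇔ 4/5 = 4/5
α ⇒ β = 1 ⇒ 3/5 = 3/5
(α ⇔ ¬γ) ⇔ (α ⇒ β) = 4/5 ⇔ 3/5 = 4/5
γ · β = 1/5 · 3/5 = 1/5
¬γ = ¬1/5 = 4/5
¬¬γ = ¬4/5 = 1/5
(γ · β) · ¬¬γ = 1/5 · 1/5 = 1/5
((α ⇔ ¬γ) ⇔ (α ⇒ β)) ⇔ ((γ · β) · ¬¬γ) = 4/5 ⇔ 1/5 = 2/5
β · γ = 3/5 · 1/5 = 1/5
¬(β · γ) = ¬1/5 = 4/5
β ⇒ β = 3/5 ⇒ 3/5 = 1
¬(β ⇒ β) = ¬1 = 0
¬(β · γ) ⇒ ¬(β ⇒ β) = 4/5 ⇒ 0 = 1/5
(((α ⇔ ¬γ) ⇔ (α ⇒ β)) ⇔ ((γ · β) · ¬¬γ)) · (¬(β · γ) ⇒ ¬(β ⇒ β)) = 2/5 · 1/5 = 1/5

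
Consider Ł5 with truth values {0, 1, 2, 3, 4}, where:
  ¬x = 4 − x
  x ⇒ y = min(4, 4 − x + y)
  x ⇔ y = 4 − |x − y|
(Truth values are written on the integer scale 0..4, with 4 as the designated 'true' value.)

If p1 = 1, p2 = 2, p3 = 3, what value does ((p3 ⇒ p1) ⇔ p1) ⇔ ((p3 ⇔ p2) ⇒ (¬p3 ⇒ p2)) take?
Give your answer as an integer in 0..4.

p3 ⇒ p1 = 3 ⇒ 1 = 2
(p3 ⇒ p1) ⇔ p1 = 2 ⇔ 1 = 3
p3 ⇔ p2 = 3 ⇔ 2 = 3
¬p3 = ¬3 = 1
¬p3 ⇒ p2 = 1 ⇒ 2 = 4
(p3 ⇔ p2) ⇒ (¬p3 ⇒ p2) = 3 ⇒ 4 = 4
((p3 ⇒ p1) ⇔ p1) ⇔ ((p3 ⇔ p2) ⇒ (¬p3 ⇒ p2)) = 3 ⇔ 4 = 3

3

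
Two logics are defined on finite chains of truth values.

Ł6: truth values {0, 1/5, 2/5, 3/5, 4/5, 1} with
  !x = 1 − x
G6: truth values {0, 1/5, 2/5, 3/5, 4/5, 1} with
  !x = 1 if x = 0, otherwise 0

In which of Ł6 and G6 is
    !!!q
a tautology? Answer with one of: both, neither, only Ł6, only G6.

In Ł6: at q = 1/5 the value is 4/5 — not a tautology.
In G6: at q = 1/5 the value is 0 — not a tautology.

neither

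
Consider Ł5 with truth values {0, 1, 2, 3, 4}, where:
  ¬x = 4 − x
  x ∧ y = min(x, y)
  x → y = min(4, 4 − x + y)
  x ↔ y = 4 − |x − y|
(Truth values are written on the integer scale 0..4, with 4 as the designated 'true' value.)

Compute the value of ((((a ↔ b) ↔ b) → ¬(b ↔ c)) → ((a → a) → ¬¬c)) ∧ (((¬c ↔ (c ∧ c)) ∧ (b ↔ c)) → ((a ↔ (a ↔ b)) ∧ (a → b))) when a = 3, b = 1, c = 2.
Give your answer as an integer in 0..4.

3

a ↔ b = 3 ↔ 1 = 2
(a ↔ b) ↔ b = 2 ↔ 1 = 3
b ↔ c = 1 ↔ 2 = 3
¬(b ↔ c) = ¬3 = 1
((a ↔ b) ↔ b) → ¬(b ↔ c) = 3 → 1 = 2
a → a = 3 → 3 = 4
¬c = ¬2 = 2
¬¬c = ¬2 = 2
(a → a) → ¬¬c = 4 → 2 = 2
(((a ↔ b) ↔ b) → ¬(b ↔ c)) → ((a → a) → ¬¬c) = 2 → 2 = 4
¬c = ¬2 = 2
c ∧ c = 2 ∧ 2 = 2
¬c ↔ (c ∧ c) = 2 ↔ 2 = 4
b ↔ c = 1 ↔ 2 = 3
(¬c ↔ (c ∧ c)) ∧ (b ↔ c) = 4 ∧ 3 = 3
a ↔ b = 3 ↔ 1 = 2
a ↔ (a ↔ b) = 3 ↔ 2 = 3
a → b = 3 → 1 = 2
(a ↔ (a ↔ b)) ∧ (a → b) = 3 ∧ 2 = 2
((¬c ↔ (c ∧ c)) ∧ (b ↔ c)) → ((a ↔ (a ↔ b)) ∧ (a → b)) = 3 → 2 = 3
((((a ↔ b) ↔ b) → ¬(b ↔ c)) → ((a → a) → ¬¬c)) ∧ (((¬c ↔ (c ∧ c)) ∧ (b ↔ c)) → ((a ↔ (a ↔ b)) ∧ (a → b))) = 4 ∧ 3 = 3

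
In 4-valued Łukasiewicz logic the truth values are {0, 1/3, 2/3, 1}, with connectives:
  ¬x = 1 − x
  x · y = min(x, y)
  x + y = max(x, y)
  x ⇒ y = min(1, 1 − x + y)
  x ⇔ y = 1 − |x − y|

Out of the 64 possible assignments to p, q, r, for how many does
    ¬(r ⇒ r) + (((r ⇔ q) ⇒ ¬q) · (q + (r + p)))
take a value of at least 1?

18

value 1: 18 assignments (counts)
value 2/3: 26 assignments
value 1/3: 15 assignments
value 0: 5 assignments
So 18 of the 64 assignments meet the threshold.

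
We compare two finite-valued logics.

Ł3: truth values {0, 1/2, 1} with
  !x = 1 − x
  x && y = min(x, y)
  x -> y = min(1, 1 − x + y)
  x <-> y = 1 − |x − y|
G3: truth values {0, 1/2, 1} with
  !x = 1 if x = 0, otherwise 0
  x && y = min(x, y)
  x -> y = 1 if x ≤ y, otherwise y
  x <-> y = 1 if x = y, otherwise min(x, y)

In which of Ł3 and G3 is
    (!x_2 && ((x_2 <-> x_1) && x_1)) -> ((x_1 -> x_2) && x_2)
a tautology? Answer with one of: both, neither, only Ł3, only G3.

In Ł3: at x_1 = 1/2, x_2 = 0 the value is 1/2 — not a tautology.
In G3: every assignment gives 1 — tautology.

only G3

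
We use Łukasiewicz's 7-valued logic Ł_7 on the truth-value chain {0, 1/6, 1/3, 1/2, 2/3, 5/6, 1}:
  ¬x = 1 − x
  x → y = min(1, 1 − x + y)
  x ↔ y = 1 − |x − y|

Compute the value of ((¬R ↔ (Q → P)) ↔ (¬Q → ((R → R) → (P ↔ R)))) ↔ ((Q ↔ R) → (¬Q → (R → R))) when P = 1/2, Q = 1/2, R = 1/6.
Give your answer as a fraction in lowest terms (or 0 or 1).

¬R = ¬1/6 = 5/6
Q → P = 1/2 → 1/2 = 1
¬R ↔ (Q → P) = 5/6 ↔ 1 = 5/6
¬Q = ¬1/2 = 1/2
R → R = 1/6 → 1/6 = 1
P ↔ R = 1/2 ↔ 1/6 = 2/3
(R → R) → (P ↔ R) = 1 → 2/3 = 2/3
¬Q → ((R → R) → (P ↔ R)) = 1/2 → 2/3 = 1
(¬R ↔ (Q → P)) ↔ (¬Q → ((R → R) → (P ↔ R))) = 5/6 ↔ 1 = 5/6
Q ↔ R = 1/2 ↔ 1/6 = 2/3
¬Q = ¬1/2 = 1/2
R → R = 1/6 → 1/6 = 1
¬Q → (R → R) = 1/2 → 1 = 1
(Q ↔ R) → (¬Q → (R → R)) = 2/3 → 1 = 1
((¬R ↔ (Q → P)) ↔ (¬Q → ((R → R) → (P ↔ R)))) ↔ ((Q ↔ R) → (¬Q → (R → R))) = 5/6 ↔ 1 = 5/6

5/6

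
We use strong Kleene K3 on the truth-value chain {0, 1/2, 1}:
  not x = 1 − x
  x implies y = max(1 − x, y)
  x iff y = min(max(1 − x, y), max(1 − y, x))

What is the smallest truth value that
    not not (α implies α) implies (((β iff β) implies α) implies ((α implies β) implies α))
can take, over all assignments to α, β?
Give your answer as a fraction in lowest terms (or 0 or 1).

Take α = 0, β = 1/2:
α implies α = 0 implies 0 = 1
not (α implies α) = not 1 = 0
not not (α implies α) = not 0 = 1
β iff β = 1/2 iff 1/2 = 1/2
(β iff β) implies α = 1/2 implies 0 = 1/2
α implies β = 0 implies 1/2 = 1
(α implies β) implies α = 1 implies 0 = 0
((β iff β) implies α) implies ((α implies β) implies α) = 1/2 implies 0 = 1/2
not not (α implies α) implies (((β iff β) implies α) implies ((α implies β) implies α)) = 1 implies 1/2 = 1/2
No assignment yields a value below 1/2, so this is the minimum.

1/2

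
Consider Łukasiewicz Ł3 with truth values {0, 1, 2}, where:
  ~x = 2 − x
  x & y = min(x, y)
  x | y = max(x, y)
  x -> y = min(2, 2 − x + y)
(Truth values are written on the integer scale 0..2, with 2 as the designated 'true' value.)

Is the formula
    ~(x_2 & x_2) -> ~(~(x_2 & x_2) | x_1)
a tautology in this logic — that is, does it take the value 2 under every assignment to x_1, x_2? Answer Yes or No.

No

Counterexample: take x_1 = 0, x_2 = 0.
x_2 & x_2 = 0 & 0 = 0
~(x_2 & x_2) = ~0 = 2
~(x_2 & x_2) | x_1 = 2 | 0 = 2
~(~(x_2 & x_2) | x_1) = ~2 = 0
~(x_2 & x_2) -> ~(~(x_2 & x_2) | x_1) = 2 -> 0 = 0
This gives 0 ≠ 2.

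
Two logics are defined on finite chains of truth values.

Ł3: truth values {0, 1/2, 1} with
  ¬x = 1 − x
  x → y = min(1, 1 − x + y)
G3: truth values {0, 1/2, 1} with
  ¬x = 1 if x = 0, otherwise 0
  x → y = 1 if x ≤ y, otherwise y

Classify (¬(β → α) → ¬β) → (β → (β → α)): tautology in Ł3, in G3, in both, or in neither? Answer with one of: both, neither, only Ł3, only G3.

only Ł3

In Ł3: every assignment gives 1 — tautology.
In G3: at α = 1/2, β = 1 the value is 1/2 — not a tautology.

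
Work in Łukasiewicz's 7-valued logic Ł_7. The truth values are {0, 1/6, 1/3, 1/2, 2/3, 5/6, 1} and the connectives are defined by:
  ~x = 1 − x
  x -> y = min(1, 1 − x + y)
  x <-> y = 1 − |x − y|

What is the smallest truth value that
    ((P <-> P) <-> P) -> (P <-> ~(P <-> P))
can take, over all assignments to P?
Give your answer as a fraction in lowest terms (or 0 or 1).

0

Take P = 1:
P <-> P = 1 <-> 1 = 1
(P <-> P) <-> P = 1 <-> 1 = 1
P <-> P = 1 <-> 1 = 1
~(P <-> P) = ~1 = 0
P <-> ~(P <-> P) = 1 <-> 0 = 0
((P <-> P) <-> P) -> (P <-> ~(P <-> P)) = 1 -> 0 = 0
No assignment yields a value below 0, so this is the minimum.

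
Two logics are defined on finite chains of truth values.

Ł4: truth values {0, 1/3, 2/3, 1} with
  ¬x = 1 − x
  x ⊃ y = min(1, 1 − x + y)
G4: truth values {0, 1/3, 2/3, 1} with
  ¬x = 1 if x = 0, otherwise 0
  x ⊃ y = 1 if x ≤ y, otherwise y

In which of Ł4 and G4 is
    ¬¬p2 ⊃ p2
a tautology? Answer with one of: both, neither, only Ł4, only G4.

In Ł4: every assignment gives 1 — tautology.
In G4: at p2 = 1/3 the value is 1/3 — not a tautology.

only Ł4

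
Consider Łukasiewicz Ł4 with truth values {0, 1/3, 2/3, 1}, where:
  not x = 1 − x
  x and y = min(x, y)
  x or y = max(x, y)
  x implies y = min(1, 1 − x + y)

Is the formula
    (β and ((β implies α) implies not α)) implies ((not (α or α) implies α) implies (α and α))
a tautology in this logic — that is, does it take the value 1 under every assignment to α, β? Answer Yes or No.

No

Counterexample: take α = 1/3, β = 1.
β implies α = 1 implies 1/3 = 1/3
not α = not 1/3 = 2/3
(β implies α) implies not α = 1/3 implies 2/3 = 1
β and ((β implies α) implies not α) = 1 and 1 = 1
α or α = 1/3 or 1/3 = 1/3
not (α or α) = not 1/3 = 2/3
not (α or α) implies α = 2/3 implies 1/3 = 2/3
α and α = 1/3 and 1/3 = 1/3
(not (α or α) implies α) implies (α and α) = 2/3 implies 1/3 = 2/3
(β and ((β implies α) implies not α)) implies ((not (α or α) implies α) implies (α and α)) = 1 implies 2/3 = 2/3
This gives 2/3 ≠ 1.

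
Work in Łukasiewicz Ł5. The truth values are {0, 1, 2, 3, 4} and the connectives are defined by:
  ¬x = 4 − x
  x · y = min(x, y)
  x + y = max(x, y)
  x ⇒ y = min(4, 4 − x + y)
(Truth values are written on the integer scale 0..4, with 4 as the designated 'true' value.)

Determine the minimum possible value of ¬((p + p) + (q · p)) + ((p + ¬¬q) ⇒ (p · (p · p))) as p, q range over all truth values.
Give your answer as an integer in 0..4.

Take p = 2, q = 4:
p + p = 2 + 2 = 2
q · p = 4 · 2 = 2
(p + p) + (q · p) = 2 + 2 = 2
¬((p + p) + (q · p)) = ¬2 = 2
¬q = ¬4 = 0
¬¬q = ¬0 = 4
p + ¬¬q = 2 + 4 = 4
p · p = 2 · 2 = 2
p · (p · p) = 2 · 2 = 2
(p + ¬¬q) ⇒ (p · (p · p)) = 4 ⇒ 2 = 2
¬((p + p) + (q · p)) + ((p + ¬¬q) ⇒ (p · (p · p))) = 2 + 2 = 2
No assignment yields a value below 2, so this is the minimum.

2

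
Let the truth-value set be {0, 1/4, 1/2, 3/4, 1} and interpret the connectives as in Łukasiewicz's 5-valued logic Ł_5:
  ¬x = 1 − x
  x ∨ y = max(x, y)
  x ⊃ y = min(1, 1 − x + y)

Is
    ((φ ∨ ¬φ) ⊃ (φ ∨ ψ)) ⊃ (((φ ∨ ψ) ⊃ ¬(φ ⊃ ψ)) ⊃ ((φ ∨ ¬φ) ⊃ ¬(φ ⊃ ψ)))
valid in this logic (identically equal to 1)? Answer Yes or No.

At φ = 1, ψ = 1/2, for instance:
¬φ = ¬1 = 0
φ ∨ ¬φ = 1 ∨ 0 = 1
φ ∨ ψ = 1 ∨ 1/2 = 1
(φ ∨ ¬φ) ⊃ (φ ∨ ψ) = 1 ⊃ 1 = 1
φ ⊃ ψ = 1 ⊃ 1/2 = 1/2
¬(φ ⊃ ψ) = ¬1/2 = 1/2
(φ ∨ ψ) ⊃ ¬(φ ⊃ ψ) = 1 ⊃ 1/2 = 1/2
(φ ∨ ¬φ) ⊃ ¬(φ ⊃ ψ) = 1 ⊃ 1/2 = 1/2
((φ ∨ ψ) ⊃ ¬(φ ⊃ ψ)) ⊃ ((φ ∨ ¬φ) ⊃ ¬(φ ⊃ ψ)) = 1/2 ⊃ 1/2 = 1
((φ ∨ ¬φ) ⊃ (φ ∨ ψ)) ⊃ (((φ ∨ ψ) ⊃ ¬(φ ⊃ ψ)) ⊃ ((φ ∨ ¬φ) ⊃ ¬(φ ⊃ ψ))) = 1 ⊃ 1 = 1
and checking the remaining 24 assignments likewise gives ≥ 1 in every case.

Yes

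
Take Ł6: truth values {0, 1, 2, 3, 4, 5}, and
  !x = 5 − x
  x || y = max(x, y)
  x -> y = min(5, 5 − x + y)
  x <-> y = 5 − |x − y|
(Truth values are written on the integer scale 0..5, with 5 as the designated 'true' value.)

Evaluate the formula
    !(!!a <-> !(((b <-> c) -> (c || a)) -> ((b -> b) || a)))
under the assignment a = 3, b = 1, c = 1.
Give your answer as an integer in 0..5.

3

!a = !3 = 2
!!a = !2 = 3
b <-> c = 1 <-> 1 = 5
c || a = 1 || 3 = 3
(b <-> c) -> (c || a) = 5 -> 3 = 3
b -> b = 1 -> 1 = 5
(b -> b) || a = 5 || 3 = 5
((b <-> c) -> (c || a)) -> ((b -> b) || a) = 3 -> 5 = 5
!(((b <-> c) -> (c || a)) -> ((b -> b) || a)) = !5 = 0
!!a <-> !(((b <-> c) -> (c || a)) -> ((b -> b) || a)) = 3 <-> 0 = 2
!(!!a <-> !(((b <-> c) -> (c || a)) -> ((b -> b) || a))) = !2 = 3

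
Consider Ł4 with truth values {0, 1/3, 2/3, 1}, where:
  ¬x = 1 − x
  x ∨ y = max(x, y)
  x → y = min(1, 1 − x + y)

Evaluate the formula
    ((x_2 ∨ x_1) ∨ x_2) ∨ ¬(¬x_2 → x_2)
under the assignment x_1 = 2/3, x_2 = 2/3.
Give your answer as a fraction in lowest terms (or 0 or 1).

x_2 ∨ x_1 = 2/3 ∨ 2/3 = 2/3
(x_2 ∨ x_1) ∨ x_2 = 2/3 ∨ 2/3 = 2/3
¬x_2 = ¬2/3 = 1/3
¬x_2 → x_2 = 1/3 → 2/3 = 1
¬(¬x_2 → x_2) = ¬1 = 0
((x_2 ∨ x_1) ∨ x_2) ∨ ¬(¬x_2 → x_2) = 2/3 ∨ 0 = 2/3

2/3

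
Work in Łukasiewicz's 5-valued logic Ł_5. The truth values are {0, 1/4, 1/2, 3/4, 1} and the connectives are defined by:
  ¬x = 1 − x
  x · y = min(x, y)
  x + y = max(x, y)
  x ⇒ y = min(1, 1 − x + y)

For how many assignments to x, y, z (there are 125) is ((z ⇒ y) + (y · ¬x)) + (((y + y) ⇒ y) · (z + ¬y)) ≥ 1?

value 1: 110 assignments (counts)
value 3/4: 15 assignments
So 110 of the 125 assignments meet the threshold.

110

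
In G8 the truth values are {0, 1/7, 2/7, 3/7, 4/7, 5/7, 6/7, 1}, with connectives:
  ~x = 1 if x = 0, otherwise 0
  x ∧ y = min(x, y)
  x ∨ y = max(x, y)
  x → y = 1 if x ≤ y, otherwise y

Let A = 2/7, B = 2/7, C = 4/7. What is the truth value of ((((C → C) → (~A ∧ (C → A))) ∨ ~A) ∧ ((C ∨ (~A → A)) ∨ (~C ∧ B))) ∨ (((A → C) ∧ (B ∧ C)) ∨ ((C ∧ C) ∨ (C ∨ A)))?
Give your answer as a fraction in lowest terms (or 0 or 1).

4/7

C → C = 4/7 → 4/7 = 1
~A = ~2/7 = 0
C → A = 4/7 → 2/7 = 2/7
~A ∧ (C → A) = 0 ∧ 2/7 = 0
(C → C) → (~A ∧ (C → A)) = 1 → 0 = 0
~A = ~2/7 = 0
((C → C) → (~A ∧ (C → A))) ∨ ~A = 0 ∨ 0 = 0
~A = ~2/7 = 0
~A → A = 0 → 2/7 = 1
C ∨ (~A → A) = 4/7 ∨ 1 = 1
~C = ~4/7 = 0
~C ∧ B = 0 ∧ 2/7 = 0
(C ∨ (~A → A)) ∨ (~C ∧ B) = 1 ∨ 0 = 1
(((C → C) → (~A ∧ (C → A))) ∨ ~A) ∧ ((C ∨ (~A → A)) ∨ (~C ∧ B)) = 0 ∧ 1 = 0
A → C = 2/7 → 4/7 = 1
B ∧ C = 2/7 ∧ 4/7 = 2/7
(A → C) ∧ (B ∧ C) = 1 ∧ 2/7 = 2/7
C ∧ C = 4/7 ∧ 4/7 = 4/7
C ∨ A = 4/7 ∨ 2/7 = 4/7
(C ∧ C) ∨ (C ∨ A) = 4/7 ∨ 4/7 = 4/7
((A → C) ∧ (B ∧ C)) ∨ ((C ∧ C) ∨ (C ∨ A)) = 2/7 ∨ 4/7 = 4/7
((((C → C) → (~A ∧ (C → A))) ∨ ~A) ∧ ((C ∨ (~A → A)) ∨ (~C ∧ B))) ∨ (((A → C) ∧ (B ∧ C)) ∨ ((C ∧ C) ∨ (C ∨ A))) = 0 ∨ 4/7 = 4/7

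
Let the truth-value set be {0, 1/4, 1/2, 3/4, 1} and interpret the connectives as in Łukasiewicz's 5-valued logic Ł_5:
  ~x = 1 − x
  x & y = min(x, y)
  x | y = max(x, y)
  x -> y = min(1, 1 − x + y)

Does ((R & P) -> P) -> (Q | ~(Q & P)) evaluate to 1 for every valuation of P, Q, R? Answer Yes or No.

No

Counterexample: take P = 1/4, Q = 1/4, R = 0.
R & P = 0 & 1/4 = 0
(R & P) -> P = 0 -> 1/4 = 1
Q & P = 1/4 & 1/4 = 1/4
~(Q & P) = ~1/4 = 3/4
Q | ~(Q & P) = 1/4 | 3/4 = 3/4
((R & P) -> P) -> (Q | ~(Q & P)) = 1 -> 3/4 = 3/4
This gives 3/4 ≠ 1.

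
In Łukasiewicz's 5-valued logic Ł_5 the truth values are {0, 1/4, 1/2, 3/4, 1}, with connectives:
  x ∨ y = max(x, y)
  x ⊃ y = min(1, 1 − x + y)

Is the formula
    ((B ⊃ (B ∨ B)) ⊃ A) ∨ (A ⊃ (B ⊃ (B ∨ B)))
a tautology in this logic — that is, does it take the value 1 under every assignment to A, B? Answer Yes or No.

Yes

At A = 3/4, B = 1/4, for instance:
B ∨ B = 1/4 ∨ 1/4 = 1/4
B ⊃ (B ∨ B) = 1/4 ⊃ 1/4 = 1
(B ⊃ (B ∨ B)) ⊃ A = 1 ⊃ 3/4 = 3/4
A ⊃ (B ⊃ (B ∨ B)) = 3/4 ⊃ 1 = 1
((B ⊃ (B ∨ B)) ⊃ A) ∨ (A ⊃ (B ⊃ (B ∨ B))) = 3/4 ∨ 1 = 1
and checking the remaining 24 assignments likewise gives ≥ 1 in every case.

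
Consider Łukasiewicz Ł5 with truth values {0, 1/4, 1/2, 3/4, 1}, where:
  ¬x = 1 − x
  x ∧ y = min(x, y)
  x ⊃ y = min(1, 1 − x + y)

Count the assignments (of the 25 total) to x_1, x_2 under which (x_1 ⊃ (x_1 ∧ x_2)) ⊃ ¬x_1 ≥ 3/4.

16

value 1: 9 assignments (counts)
value 3/4: 7 assignments (counts)
value 1/2: 5 assignments
value 1/4: 3 assignments
value 0: 1 assignment
So 16 of the 25 assignments meet the threshold.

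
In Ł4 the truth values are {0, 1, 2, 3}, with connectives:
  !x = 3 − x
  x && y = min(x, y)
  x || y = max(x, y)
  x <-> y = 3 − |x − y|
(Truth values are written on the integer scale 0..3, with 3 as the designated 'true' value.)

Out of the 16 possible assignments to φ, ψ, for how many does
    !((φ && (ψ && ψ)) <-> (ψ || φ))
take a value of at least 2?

6

φ = 0, ψ = 0 ↦ 0  <
φ = 0, ψ = 1 ↦ 1  <
φ = 0, ψ = 2 ↦ 2  ≥
φ = 0, ψ = 3 ↦ 3  ≥
φ = 1, ψ = 0 ↦ 1  <
φ = 1, ψ = 1 ↦ 0  <
φ = 1, ψ = 2 ↦ 1  <
φ = 1, ψ = 3 ↦ 2  ≥
φ = 2, ψ = 0 ↦ 2  ≥
φ = 2, ψ = 1 ↦ 1  <
φ = 2, ψ = 2 ↦ 0  <
φ = 2, ψ = 3 ↦ 1  <
φ = 3, ψ = 0 ↦ 3  ≥
φ = 3, ψ = 1 ↦ 2  ≥
φ = 3, ψ = 2 ↦ 1  <
φ = 3, ψ = 3 ↦ 0  <
So 6 of the 16 assignments meet the threshold.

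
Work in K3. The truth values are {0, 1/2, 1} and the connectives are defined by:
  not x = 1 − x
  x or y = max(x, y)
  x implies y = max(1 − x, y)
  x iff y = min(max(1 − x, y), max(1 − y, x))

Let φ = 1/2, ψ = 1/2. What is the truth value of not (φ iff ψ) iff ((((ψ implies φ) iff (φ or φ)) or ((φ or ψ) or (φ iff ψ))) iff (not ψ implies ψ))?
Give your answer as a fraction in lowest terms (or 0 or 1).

φ iff ψ = 1/2 iff 1/2 = 1/2
not (φ iff ψ) = not 1/2 = 1/2
ψ implies φ = 1/2 implies 1/2 = 1/2
φ or φ = 1/2 or 1/2 = 1/2
(ψ implies φ) iff (φ or φ) = 1/2 iff 1/2 = 1/2
φ or ψ = 1/2 or 1/2 = 1/2
φ iff ψ = 1/2 iff 1/2 = 1/2
(φ or ψ) or (φ iff ψ) = 1/2 or 1/2 = 1/2
((ψ implies φ) iff (φ or φ)) or ((φ or ψ) or (φ iff ψ)) = 1/2 or 1/2 = 1/2
not ψ = not 1/2 = 1/2
not ψ implies ψ = 1/2 implies 1/2 = 1/2
(((ψ implies φ) iff (φ or φ)) or ((φ or ψ) or (φ iff ψ))) iff (not ψ implies ψ) = 1/2 iff 1/2 = 1/2
not (φ iff ψ) iff ((((ψ implies φ) iff (φ or φ)) or ((φ or ψ) or (φ iff ψ))) iff (not ψ implies ψ)) = 1/2 iff 1/2 = 1/2

1/2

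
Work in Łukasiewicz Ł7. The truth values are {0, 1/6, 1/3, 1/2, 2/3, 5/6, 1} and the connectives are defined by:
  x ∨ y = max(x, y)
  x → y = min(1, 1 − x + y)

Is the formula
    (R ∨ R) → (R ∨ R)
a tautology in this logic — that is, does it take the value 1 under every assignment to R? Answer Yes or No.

R = 0 ↦ 1
R = 1/6 ↦ 1
R = 1/3 ↦ 1
R = 1/2 ↦ 1
R = 2/3 ↦ 1
R = 5/6 ↦ 1
R = 1 ↦ 1
Every assignment gives a value ≥ 1.

Yes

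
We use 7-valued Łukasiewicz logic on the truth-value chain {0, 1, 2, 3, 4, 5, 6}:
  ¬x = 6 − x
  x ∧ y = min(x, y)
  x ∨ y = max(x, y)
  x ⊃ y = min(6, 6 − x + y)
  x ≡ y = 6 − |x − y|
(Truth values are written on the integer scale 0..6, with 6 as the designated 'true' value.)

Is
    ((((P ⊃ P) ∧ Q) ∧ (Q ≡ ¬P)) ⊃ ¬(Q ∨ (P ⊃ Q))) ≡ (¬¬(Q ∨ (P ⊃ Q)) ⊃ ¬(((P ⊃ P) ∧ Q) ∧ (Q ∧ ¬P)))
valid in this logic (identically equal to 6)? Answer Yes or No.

No

Counterexample: take P = 2, Q = 5.
P ⊃ P = 2 ⊃ 2 = 6
(P ⊃ P) ∧ Q = 6 ∧ 5 = 5
¬P = ¬2 = 4
Q ≡ ¬P = 5 ≡ 4 = 5
((P ⊃ P) ∧ Q) ∧ (Q ≡ ¬P) = 5 ∧ 5 = 5
P ⊃ Q = 2 ⊃ 5 = 6
Q ∨ (P ⊃ Q) = 5 ∨ 6 = 6
¬(Q ∨ (P ⊃ Q)) = ¬6 = 0
(((P ⊃ P) ∧ Q) ∧ (Q ≡ ¬P)) ⊃ ¬(Q ∨ (P ⊃ Q)) = 5 ⊃ 0 = 1
P ⊃ Q = 2 ⊃ 5 = 6
Q ∨ (P ⊃ Q) = 5 ∨ 6 = 6
¬(Q ∨ (P ⊃ Q)) = ¬6 = 0
¬¬(Q ∨ (P ⊃ Q)) = ¬0 = 6
P ⊃ P = 2 ⊃ 2 = 6
(P ⊃ P) ∧ Q = 6 ∧ 5 = 5
¬P = ¬2 = 4
Q ∧ ¬P = 5 ∧ 4 = 4
((P ⊃ P) ∧ Q) ∧ (Q ∧ ¬P) = 5 ∧ 4 = 4
¬(((P ⊃ P) ∧ Q) ∧ (Q ∧ ¬P)) = ¬4 = 2
¬¬(Q ∨ (P ⊃ Q)) ⊃ ¬(((P ⊃ P) ∧ Q) ∧ (Q ∧ ¬P)) = 6 ⊃ 2 = 2
((((P ⊃ P) ∧ Q) ∧ (Q ≡ ¬P)) ⊃ ¬(Q ∨ (P ⊃ Q))) ≡ (¬¬(Q ∨ (P ⊃ Q)) ⊃ ¬(((P ⊃ P) ∧ Q) ∧ (Q ∧ ¬P))) = 1 ≡ 2 = 5
This gives 5 ≠ 6.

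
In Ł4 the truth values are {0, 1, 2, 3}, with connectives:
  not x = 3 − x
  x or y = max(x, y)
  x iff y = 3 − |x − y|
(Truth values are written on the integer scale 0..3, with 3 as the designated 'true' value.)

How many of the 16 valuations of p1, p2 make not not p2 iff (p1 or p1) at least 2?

10

p1 = 0, p2 = 0 ↦ 3  ≥
p1 = 0, p2 = 1 ↦ 2  ≥
p1 = 0, p2 = 2 ↦ 1  <
p1 = 0, p2 = 3 ↦ 0  <
p1 = 1, p2 = 0 ↦ 2  ≥
p1 = 1, p2 = 1 ↦ 3  ≥
p1 = 1, p2 = 2 ↦ 2  ≥
p1 = 1, p2 = 3 ↦ 1  <
p1 = 2, p2 = 0 ↦ 1  <
p1 = 2, p2 = 1 ↦ 2  ≥
p1 = 2, p2 = 2 ↦ 3  ≥
p1 = 2, p2 = 3 ↦ 2  ≥
p1 = 3, p2 = 0 ↦ 0  <
p1 = 3, p2 = 1 ↦ 1  <
p1 = 3, p2 = 2 ↦ 2  ≥
p1 = 3, p2 = 3 ↦ 3  ≥
So 10 of the 16 assignments meet the threshold.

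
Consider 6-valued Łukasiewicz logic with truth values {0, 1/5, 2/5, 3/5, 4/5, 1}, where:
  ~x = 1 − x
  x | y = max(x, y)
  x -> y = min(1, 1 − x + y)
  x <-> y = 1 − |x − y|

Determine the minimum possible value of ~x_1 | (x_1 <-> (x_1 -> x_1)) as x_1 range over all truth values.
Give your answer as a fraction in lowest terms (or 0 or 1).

3/5

Take x_1 = 2/5:
~x_1 = ~2/5 = 3/5
x_1 -> x_1 = 2/5 -> 2/5 = 1
x_1 <-> (x_1 -> x_1) = 2/5 <-> 1 = 2/5
~x_1 | (x_1 <-> (x_1 -> x_1)) = 3/5 | 2/5 = 3/5
No assignment yields a value below 3/5, so this is the minimum.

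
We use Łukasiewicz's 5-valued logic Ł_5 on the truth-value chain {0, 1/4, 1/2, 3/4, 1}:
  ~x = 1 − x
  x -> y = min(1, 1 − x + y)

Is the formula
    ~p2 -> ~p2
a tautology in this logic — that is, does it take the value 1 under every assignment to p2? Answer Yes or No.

Yes

p2 = 0 ↦ 1
p2 = 1/4 ↦ 1
p2 = 1/2 ↦ 1
p2 = 3/4 ↦ 1
p2 = 1 ↦ 1
Every assignment gives a value ≥ 1.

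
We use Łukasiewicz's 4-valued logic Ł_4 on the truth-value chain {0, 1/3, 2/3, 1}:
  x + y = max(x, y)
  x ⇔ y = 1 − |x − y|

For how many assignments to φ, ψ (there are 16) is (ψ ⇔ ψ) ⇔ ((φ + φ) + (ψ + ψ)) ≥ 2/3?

12

φ = 0, ψ = 0 ↦ 0  <
φ = 0, ψ = 1/3 ↦ 1/3  <
φ = 0, ψ = 2/3 ↦ 2/3  ≥
φ = 0, ψ = 1 ↦ 1  ≥
φ = 1/3, ψ = 0 ↦ 1/3  <
φ = 1/3, ψ = 1/3 ↦ 1/3  <
φ = 1/3, ψ = 2/3 ↦ 2/3  ≥
φ = 1/3, ψ = 1 ↦ 1  ≥
φ = 2/3, ψ = 0 ↦ 2/3  ≥
φ = 2/3, ψ = 1/3 ↦ 2/3  ≥
φ = 2/3, ψ = 2/3 ↦ 2/3  ≥
φ = 2/3, ψ = 1 ↦ 1  ≥
φ = 1, ψ = 0 ↦ 1  ≥
φ = 1, ψ = 1/3 ↦ 1  ≥
φ = 1, ψ = 2/3 ↦ 1  ≥
φ = 1, ψ = 1 ↦ 1  ≥
So 12 of the 16 assignments meet the threshold.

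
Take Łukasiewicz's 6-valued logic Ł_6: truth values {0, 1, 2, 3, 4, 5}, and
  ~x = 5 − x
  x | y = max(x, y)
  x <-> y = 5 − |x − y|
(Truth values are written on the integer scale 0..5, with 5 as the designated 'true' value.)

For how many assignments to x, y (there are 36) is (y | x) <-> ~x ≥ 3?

value 5: 3 assignments (counts)
value 4: 11 assignments (counts)
value 3: 4 assignments (counts)
value 2: 9 assignments
value 1: 2 assignments
value 0: 7 assignments
So 18 of the 36 assignments meet the threshold.

18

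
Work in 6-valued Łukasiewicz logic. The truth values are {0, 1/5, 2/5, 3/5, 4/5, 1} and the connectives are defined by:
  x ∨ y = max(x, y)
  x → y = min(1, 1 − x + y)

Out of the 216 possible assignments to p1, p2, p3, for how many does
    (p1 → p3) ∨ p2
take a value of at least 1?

141

value 1: 141 assignments (counts)
value 4/5: 35 assignments
value 3/5: 22 assignments
value 2/5: 12 assignments
value 1/5: 5 assignments
value 0: 1 assignment
So 141 of the 216 assignments meet the threshold.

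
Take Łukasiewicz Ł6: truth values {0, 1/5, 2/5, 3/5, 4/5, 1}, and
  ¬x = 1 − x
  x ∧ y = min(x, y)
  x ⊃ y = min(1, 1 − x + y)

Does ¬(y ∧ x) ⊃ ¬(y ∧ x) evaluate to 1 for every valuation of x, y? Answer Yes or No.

Yes

At x = 1/5, y = 1, for instance:
y ∧ x = 1 ∧ 1/5 = 1/5
¬(y ∧ x) = ¬1/5 = 4/5
¬(y ∧ x) ⊃ ¬(y ∧ x) = 4/5 ⊃ 4/5 = 1
and checking the remaining 35 assignments likewise gives ≥ 1 in every case.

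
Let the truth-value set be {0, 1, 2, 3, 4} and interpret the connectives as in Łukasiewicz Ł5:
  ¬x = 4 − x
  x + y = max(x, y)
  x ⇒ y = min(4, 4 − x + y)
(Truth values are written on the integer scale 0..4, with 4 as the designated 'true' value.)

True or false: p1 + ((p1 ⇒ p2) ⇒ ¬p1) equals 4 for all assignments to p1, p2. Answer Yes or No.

No

Counterexample: take p1 = 1, p2 = 1.
p1 ⇒ p2 = 1 ⇒ 1 = 4
¬p1 = ¬1 = 3
(p1 ⇒ p2) ⇒ ¬p1 = 4 ⇒ 3 = 3
p1 + ((p1 ⇒ p2) ⇒ ¬p1) = 1 + 3 = 3
This gives 3 ≠ 4.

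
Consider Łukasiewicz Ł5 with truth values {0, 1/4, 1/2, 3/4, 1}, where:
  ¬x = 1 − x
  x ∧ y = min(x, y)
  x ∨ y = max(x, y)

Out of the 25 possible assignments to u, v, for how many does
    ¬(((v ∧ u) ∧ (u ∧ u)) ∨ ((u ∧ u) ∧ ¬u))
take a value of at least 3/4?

value 1: 6 assignments (counts)
value 3/4: 8 assignments (counts)
value 1/2: 7 assignments
value 1/4: 3 assignments
value 0: 1 assignment
So 14 of the 25 assignments meet the threshold.

14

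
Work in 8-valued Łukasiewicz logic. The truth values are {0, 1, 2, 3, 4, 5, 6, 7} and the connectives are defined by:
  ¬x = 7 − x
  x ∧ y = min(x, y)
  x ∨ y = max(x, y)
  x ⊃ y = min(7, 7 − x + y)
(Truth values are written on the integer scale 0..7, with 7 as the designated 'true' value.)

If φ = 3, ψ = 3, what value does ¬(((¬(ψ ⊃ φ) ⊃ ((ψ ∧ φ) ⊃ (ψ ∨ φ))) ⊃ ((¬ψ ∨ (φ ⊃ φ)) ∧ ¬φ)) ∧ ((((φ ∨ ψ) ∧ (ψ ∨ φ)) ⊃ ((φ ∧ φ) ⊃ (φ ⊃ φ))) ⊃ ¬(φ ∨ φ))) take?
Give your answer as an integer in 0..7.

3

ψ ⊃ φ = 3 ⊃ 3 = 7
¬(ψ ⊃ φ) = ¬7 = 0
ψ ∧ φ = 3 ∧ 3 = 3
ψ ∨ φ = 3 ∨ 3 = 3
(ψ ∧ φ) ⊃ (ψ ∨ φ) = 3 ⊃ 3 = 7
¬(ψ ⊃ φ) ⊃ ((ψ ∧ φ) ⊃ (ψ ∨ φ)) = 0 ⊃ 7 = 7
¬ψ = ¬3 = 4
φ ⊃ φ = 3 ⊃ 3 = 7
¬ψ ∨ (φ ⊃ φ) = 4 ∨ 7 = 7
¬φ = ¬3 = 4
(¬ψ ∨ (φ ⊃ φ)) ∧ ¬φ = 7 ∧ 4 = 4
(¬(ψ ⊃ φ) ⊃ ((ψ ∧ φ) ⊃ (ψ ∨ φ))) ⊃ ((¬ψ ∨ (φ ⊃ φ)) ∧ ¬φ) = 7 ⊃ 4 = 4
φ ∨ ψ = 3 ∨ 3 = 3
ψ ∨ φ = 3 ∨ 3 = 3
(φ ∨ ψ) ∧ (ψ ∨ φ) = 3 ∧ 3 = 3
φ ∧ φ = 3 ∧ 3 = 3
φ ⊃ φ = 3 ⊃ 3 = 7
(φ ∧ φ) ⊃ (φ ⊃ φ) = 3 ⊃ 7 = 7
((φ ∨ ψ) ∧ (ψ ∨ φ)) ⊃ ((φ ∧ φ) ⊃ (φ ⊃ φ)) = 3 ⊃ 7 = 7
φ ∨ φ = 3 ∨ 3 = 3
¬(φ ∨ φ) = ¬3 = 4
(((φ ∨ ψ) ∧ (ψ ∨ φ)) ⊃ ((φ ∧ φ) ⊃ (φ ⊃ φ))) ⊃ ¬(φ ∨ φ) = 7 ⊃ 4 = 4
((¬(ψ ⊃ φ) ⊃ ((ψ ∧ φ) ⊃ (ψ ∨ φ))) ⊃ ((¬ψ ∨ (φ ⊃ φ)) ∧ ¬φ)) ∧ ((((φ ∨ ψ) ∧ (ψ ∨ φ)) ⊃ ((φ ∧ φ) ⊃ (φ ⊃ φ))) ⊃ ¬(φ ∨ φ)) = 4 ∧ 4 = 4
¬(((¬(ψ ⊃ φ) ⊃ ((ψ ∧ φ) ⊃ (ψ ∨ φ))) ⊃ ((¬ψ ∨ (φ ⊃ φ)) ∧ ¬φ)) ∧ ((((φ ∨ ψ) ∧ (ψ ∨ φ)) ⊃ ((φ ∧ φ) ⊃ (φ ⊃ φ))) ⊃ ¬(φ ∨ φ))) = ¬4 = 3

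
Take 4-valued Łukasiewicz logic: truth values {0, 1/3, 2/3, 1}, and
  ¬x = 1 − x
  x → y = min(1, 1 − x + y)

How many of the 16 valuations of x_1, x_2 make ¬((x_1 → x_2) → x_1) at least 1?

x_1 = 0, x_2 = 0 ↦ 1  ≥
x_1 = 0, x_2 = 1/3 ↦ 1  ≥
x_1 = 0, x_2 = 2/3 ↦ 1  ≥
x_1 = 0, x_2 = 1 ↦ 1  ≥
x_1 = 1/3, x_2 = 0 ↦ 1/3  <
x_1 = 1/3, x_2 = 1/3 ↦ 2/3  <
x_1 = 1/3, x_2 = 2/3 ↦ 2/3  <
x_1 = 1/3, x_2 = 1 ↦ 2/3  <
x_1 = 2/3, x_2 = 0 ↦ 0  <
x_1 = 2/3, x_2 = 1/3 ↦ 0  <
x_1 = 2/3, x_2 = 2/3 ↦ 1/3  <
x_1 = 2/3, x_2 = 1 ↦ 1/3  <
x_1 = 1, x_2 = 0 ↦ 0  <
x_1 = 1, x_2 = 1/3 ↦ 0  <
x_1 = 1, x_2 = 2/3 ↦ 0  <
x_1 = 1, x_2 = 1 ↦ 0  <
So 4 of the 16 assignments meet the threshold.

4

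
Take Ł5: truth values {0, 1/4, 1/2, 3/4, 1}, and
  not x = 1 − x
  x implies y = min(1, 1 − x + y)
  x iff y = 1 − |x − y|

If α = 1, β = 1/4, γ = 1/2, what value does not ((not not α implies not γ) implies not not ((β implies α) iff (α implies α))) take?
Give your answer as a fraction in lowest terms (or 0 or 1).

not α = not 1 = 0
not not α = not 0 = 1
not γ = not 1/2 = 1/2
not not α implies not γ = 1 implies 1/2 = 1/2
β implies α = 1/4 implies 1 = 1
α implies α = 1 implies 1 = 1
(β implies α) iff (α implies α) = 1 iff 1 = 1
not ((β implies α) iff (α implies α)) = not 1 = 0
not not ((β implies α) iff (α implies α)) = not 0 = 1
(not not α implies not γ) implies not not ((β implies α) iff (α implies α)) = 1/2 implies 1 = 1
not ((not not α implies not γ) implies not not ((β implies α) iff (α implies α))) = not 1 = 0

0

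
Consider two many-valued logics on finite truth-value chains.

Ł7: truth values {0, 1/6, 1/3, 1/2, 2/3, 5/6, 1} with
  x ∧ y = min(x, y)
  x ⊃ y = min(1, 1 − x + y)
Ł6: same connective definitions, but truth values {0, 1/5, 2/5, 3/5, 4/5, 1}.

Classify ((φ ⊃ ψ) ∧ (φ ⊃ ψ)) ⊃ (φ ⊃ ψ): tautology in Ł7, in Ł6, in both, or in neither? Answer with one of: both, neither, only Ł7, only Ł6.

In Ł7: every assignment gives 1 — tautology.
In Ł6: every assignment gives 1 — tautology.

both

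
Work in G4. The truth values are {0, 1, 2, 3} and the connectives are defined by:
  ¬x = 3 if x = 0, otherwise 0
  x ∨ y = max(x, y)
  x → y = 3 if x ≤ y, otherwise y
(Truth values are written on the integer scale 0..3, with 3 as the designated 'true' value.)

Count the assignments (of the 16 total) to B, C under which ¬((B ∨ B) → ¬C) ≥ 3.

9

B = 0, C = 0 ↦ 0  <
B = 0, C = 1 ↦ 0  <
B = 0, C = 2 ↦ 0  <
B = 0, C = 3 ↦ 0  <
B = 1, C = 0 ↦ 0  <
B = 1, C = 1 ↦ 3  ≥
B = 1, C = 2 ↦ 3  ≥
B = 1, C = 3 ↦ 3  ≥
B = 2, C = 0 ↦ 0  <
B = 2, C = 1 ↦ 3  ≥
B = 2, C = 2 ↦ 3  ≥
B = 2, C = 3 ↦ 3  ≥
B = 3, C = 0 ↦ 0  <
B = 3, C = 1 ↦ 3  ≥
B = 3, C = 2 ↦ 3  ≥
B = 3, C = 3 ↦ 3  ≥
So 9 of the 16 assignments meet the threshold.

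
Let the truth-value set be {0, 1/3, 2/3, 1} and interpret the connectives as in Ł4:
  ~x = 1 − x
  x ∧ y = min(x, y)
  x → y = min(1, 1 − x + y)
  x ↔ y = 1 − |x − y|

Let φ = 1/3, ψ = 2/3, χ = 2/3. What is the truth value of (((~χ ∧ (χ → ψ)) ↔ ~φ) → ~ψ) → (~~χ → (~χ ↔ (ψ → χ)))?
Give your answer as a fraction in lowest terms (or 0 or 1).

~χ = ~2/3 = 1/3
χ → ψ = 2/3 → 2/3 = 1
~χ ∧ (χ → ψ) = 1/3 ∧ 1 = 1/3
~φ = ~1/3 = 2/3
(~χ ∧ (χ → ψ)) ↔ ~φ = 1/3 ↔ 2/3 = 2/3
~ψ = ~2/3 = 1/3
((~χ ∧ (χ → ψ)) ↔ ~φ) → ~ψ = 2/3 → 1/3 = 2/3
~χ = ~2/3 = 1/3
~~χ = ~1/3 = 2/3
~χ = ~2/3 = 1/3
ψ → χ = 2/3 → 2/3 = 1
~χ ↔ (ψ → χ) = 1/3 ↔ 1 = 1/3
~~χ → (~χ ↔ (ψ → χ)) = 2/3 → 1/3 = 2/3
(((~χ ∧ (χ → ψ)) ↔ ~φ) → ~ψ) → (~~χ → (~χ ↔ (ψ → χ))) = 2/3 → 2/3 = 1

1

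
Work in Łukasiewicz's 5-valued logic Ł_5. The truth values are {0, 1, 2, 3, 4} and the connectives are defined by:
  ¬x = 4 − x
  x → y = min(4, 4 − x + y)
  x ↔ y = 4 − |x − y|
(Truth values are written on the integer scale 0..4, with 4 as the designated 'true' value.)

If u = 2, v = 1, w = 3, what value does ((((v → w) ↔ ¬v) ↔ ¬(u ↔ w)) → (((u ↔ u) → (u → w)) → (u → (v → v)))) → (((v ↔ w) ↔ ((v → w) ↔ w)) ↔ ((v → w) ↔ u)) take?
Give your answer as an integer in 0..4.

3

v → w = 1 → 3 = 4
¬v = ¬1 = 3
(v → w) ↔ ¬v = 4 ↔ 3 = 3
u ↔ w = 2 ↔ 3 = 3
¬(u ↔ w) = ¬3 = 1
((v → w) ↔ ¬v) ↔ ¬(u ↔ w) = 3 ↔ 1 = 2
u ↔ u = 2 ↔ 2 = 4
u → w = 2 → 3 = 4
(u ↔ u) → (u → w) = 4 → 4 = 4
v → v = 1 → 1 = 4
u → (v → v) = 2 → 4 = 4
((u ↔ u) → (u → w)) → (u → (v → v)) = 4 → 4 = 4
(((v → w) ↔ ¬v) ↔ ¬(u ↔ w)) → (((u ↔ u) → (u → w)) → (u → (v → v))) = 2 → 4 = 4
v ↔ w = 1 ↔ 3 = 2
v → w = 1 → 3 = 4
(v → w) ↔ w = 4 ↔ 3 = 3
(v ↔ w) ↔ ((v → w) ↔ w) = 2 ↔ 3 = 3
v → w = 1 → 3 = 4
(v → w) ↔ u = 4 ↔ 2 = 2
((v ↔ w) ↔ ((v → w) ↔ w)) ↔ ((v → w) ↔ u) = 3 ↔ 2 = 3
((((v → w) ↔ ¬v) ↔ ¬(u ↔ w)) → (((u ↔ u) → (u → w)) → (u → (v → v)))) → (((v ↔ w) ↔ ((v → w) ↔ w)) ↔ ((v → w) ↔ u)) = 4 → 3 = 3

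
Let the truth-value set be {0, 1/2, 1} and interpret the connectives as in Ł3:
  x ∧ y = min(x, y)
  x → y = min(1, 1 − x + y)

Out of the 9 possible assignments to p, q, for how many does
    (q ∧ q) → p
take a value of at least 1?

p = 0, q = 0 ↦ 1  ≥
p = 0, q = 1/2 ↦ 1/2  <
p = 0, q = 1 ↦ 0  <
p = 1/2, q = 0 ↦ 1  ≥
p = 1/2, q = 1/2 ↦ 1  ≥
p = 1/2, q = 1 ↦ 1/2  <
p = 1, q = 0 ↦ 1  ≥
p = 1, q = 1/2 ↦ 1  ≥
p = 1, q = 1 ↦ 1  ≥
So 6 of the 9 assignments meet the threshold.

6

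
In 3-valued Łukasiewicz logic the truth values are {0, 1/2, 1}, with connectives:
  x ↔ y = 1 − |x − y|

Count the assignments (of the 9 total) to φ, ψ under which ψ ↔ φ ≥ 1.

3

φ = 0, ψ = 0 ↦ 1  ≥
φ = 0, ψ = 1/2 ↦ 1/2  <
φ = 0, ψ = 1 ↦ 0  <
φ = 1/2, ψ = 0 ↦ 1/2  <
φ = 1/2, ψ = 1/2 ↦ 1  ≥
φ = 1/2, ψ = 1 ↦ 1/2  <
φ = 1, ψ = 0 ↦ 0  <
φ = 1, ψ = 1/2 ↦ 1/2  <
φ = 1, ψ = 1 ↦ 1  ≥
So 3 of the 9 assignments meet the threshold.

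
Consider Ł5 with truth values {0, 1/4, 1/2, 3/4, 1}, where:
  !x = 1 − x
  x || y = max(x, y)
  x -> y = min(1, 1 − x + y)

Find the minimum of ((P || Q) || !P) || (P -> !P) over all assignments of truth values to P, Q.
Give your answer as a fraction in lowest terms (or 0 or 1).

3/4

Take P = 3/4, Q = 0:
P || Q = 3/4 || 0 = 3/4
!P = !3/4 = 1/4
(P || Q) || !P = 3/4 || 1/4 = 3/4
!P = !3/4 = 1/4
P -> !P = 3/4 -> 1/4 = 1/2
((P || Q) || !P) || (P -> !P) = 3/4 || 1/2 = 3/4
No assignment yields a value below 3/4, so this is the minimum.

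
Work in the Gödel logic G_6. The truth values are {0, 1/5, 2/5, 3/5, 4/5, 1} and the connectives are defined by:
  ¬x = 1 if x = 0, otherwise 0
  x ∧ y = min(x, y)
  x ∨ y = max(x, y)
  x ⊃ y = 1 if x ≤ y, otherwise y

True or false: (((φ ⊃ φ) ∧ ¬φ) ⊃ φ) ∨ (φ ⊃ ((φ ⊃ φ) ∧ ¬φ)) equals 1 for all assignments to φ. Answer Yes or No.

Yes

φ = 0 ↦ 1
φ = 1/5 ↦ 1
φ = 2/5 ↦ 1
φ = 3/5 ↦ 1
φ = 4/5 ↦ 1
φ = 1 ↦ 1
Every assignment gives a value ≥ 1.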